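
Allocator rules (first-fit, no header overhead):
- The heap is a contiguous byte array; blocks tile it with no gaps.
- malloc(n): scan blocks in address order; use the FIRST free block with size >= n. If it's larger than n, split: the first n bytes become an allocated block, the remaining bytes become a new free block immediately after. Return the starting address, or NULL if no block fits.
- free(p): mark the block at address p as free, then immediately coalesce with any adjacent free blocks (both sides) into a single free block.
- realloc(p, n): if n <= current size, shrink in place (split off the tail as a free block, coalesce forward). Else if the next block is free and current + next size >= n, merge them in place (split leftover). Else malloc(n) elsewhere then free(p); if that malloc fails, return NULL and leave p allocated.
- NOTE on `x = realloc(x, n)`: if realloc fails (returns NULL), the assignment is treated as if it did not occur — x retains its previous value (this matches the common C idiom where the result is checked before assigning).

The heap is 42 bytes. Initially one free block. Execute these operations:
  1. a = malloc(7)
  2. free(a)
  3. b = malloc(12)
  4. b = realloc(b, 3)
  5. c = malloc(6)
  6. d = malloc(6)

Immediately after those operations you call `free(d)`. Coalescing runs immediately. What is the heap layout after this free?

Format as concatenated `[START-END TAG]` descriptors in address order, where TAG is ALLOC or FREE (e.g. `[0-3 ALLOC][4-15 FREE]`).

Op 1: a = malloc(7) -> a = 0; heap: [0-6 ALLOC][7-41 FREE]
Op 2: free(a) -> (freed a); heap: [0-41 FREE]
Op 3: b = malloc(12) -> b = 0; heap: [0-11 ALLOC][12-41 FREE]
Op 4: b = realloc(b, 3) -> b = 0; heap: [0-2 ALLOC][3-41 FREE]
Op 5: c = malloc(6) -> c = 3; heap: [0-2 ALLOC][3-8 ALLOC][9-41 FREE]
Op 6: d = malloc(6) -> d = 9; heap: [0-2 ALLOC][3-8 ALLOC][9-14 ALLOC][15-41 FREE]
free(d): d = 9 -> block [9-14 ALLOC]; mark free, coalesce with adjacent free neighbors -> [0-2 ALLOC][3-8 ALLOC][9-41 FREE]

Answer: [0-2 ALLOC][3-8 ALLOC][9-41 FREE]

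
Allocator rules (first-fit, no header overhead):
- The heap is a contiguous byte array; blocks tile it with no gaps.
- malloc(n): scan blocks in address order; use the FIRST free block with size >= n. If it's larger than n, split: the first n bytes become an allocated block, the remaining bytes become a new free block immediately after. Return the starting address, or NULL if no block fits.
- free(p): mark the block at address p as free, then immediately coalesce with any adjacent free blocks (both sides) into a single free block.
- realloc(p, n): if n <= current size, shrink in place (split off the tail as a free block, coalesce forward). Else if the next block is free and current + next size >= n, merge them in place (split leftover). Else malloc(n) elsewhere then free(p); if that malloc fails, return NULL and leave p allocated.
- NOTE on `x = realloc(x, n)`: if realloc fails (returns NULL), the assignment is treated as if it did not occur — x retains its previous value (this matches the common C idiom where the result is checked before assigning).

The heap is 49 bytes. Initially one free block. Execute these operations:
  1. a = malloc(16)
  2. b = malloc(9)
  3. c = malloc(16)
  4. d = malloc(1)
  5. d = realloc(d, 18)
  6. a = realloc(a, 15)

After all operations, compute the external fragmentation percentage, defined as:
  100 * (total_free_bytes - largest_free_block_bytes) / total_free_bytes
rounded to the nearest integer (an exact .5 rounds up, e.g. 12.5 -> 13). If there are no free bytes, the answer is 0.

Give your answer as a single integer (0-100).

Answer: 13

Derivation:
Op 1: a = malloc(16) -> a = 0; heap: [0-15 ALLOC][16-48 FREE]
Op 2: b = malloc(9) -> b = 16; heap: [0-15 ALLOC][16-24 ALLOC][25-48 FREE]
Op 3: c = malloc(16) -> c = 25; heap: [0-15 ALLOC][16-24 ALLOC][25-40 ALLOC][41-48 FREE]
Op 4: d = malloc(1) -> d = 41; heap: [0-15 ALLOC][16-24 ALLOC][25-40 ALLOC][41-41 ALLOC][42-48 FREE]
Op 5: d = realloc(d, 18) -> NULL (d unchanged); heap: [0-15 ALLOC][16-24 ALLOC][25-40 ALLOC][41-41 ALLOC][42-48 FREE]
Op 6: a = realloc(a, 15) -> a = 0; heap: [0-14 ALLOC][15-15 FREE][16-24 ALLOC][25-40 ALLOC][41-41 ALLOC][42-48 FREE]
Free blocks: [1 7] total_free=8 largest=7 -> 100*(8-7)/8 = 100/8 = 12.5 -> rounds to 13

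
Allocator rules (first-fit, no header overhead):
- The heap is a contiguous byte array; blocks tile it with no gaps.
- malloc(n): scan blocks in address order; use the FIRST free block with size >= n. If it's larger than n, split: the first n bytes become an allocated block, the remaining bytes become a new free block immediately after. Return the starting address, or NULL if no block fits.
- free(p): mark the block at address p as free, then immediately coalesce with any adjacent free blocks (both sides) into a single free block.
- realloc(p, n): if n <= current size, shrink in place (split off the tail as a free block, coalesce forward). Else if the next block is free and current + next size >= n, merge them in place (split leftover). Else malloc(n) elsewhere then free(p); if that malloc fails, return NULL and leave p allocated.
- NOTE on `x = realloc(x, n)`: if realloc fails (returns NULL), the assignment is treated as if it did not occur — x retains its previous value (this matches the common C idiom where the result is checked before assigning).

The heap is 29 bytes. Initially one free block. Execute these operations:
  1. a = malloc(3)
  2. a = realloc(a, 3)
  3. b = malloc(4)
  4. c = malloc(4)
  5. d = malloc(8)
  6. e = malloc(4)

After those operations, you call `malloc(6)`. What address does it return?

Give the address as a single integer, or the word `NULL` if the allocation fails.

Op 1: a = malloc(3) -> a = 0; heap: [0-2 ALLOC][3-28 FREE]
Op 2: a = realloc(a, 3) -> a = 0; heap: [0-2 ALLOC][3-28 FREE]
Op 3: b = malloc(4) -> b = 3; heap: [0-2 ALLOC][3-6 ALLOC][7-28 FREE]
Op 4: c = malloc(4) -> c = 7; heap: [0-2 ALLOC][3-6 ALLOC][7-10 ALLOC][11-28 FREE]
Op 5: d = malloc(8) -> d = 11; heap: [0-2 ALLOC][3-6 ALLOC][7-10 ALLOC][11-18 ALLOC][19-28 FREE]
Op 6: e = malloc(4) -> e = 19; heap: [0-2 ALLOC][3-6 ALLOC][7-10 ALLOC][11-18 ALLOC][19-22 ALLOC][23-28 FREE]
malloc(6): first-fit scan over [0-2 ALLOC][3-6 ALLOC][7-10 ALLOC][11-18 ALLOC][19-22 ALLOC][23-28 FREE] -> 23

Answer: 23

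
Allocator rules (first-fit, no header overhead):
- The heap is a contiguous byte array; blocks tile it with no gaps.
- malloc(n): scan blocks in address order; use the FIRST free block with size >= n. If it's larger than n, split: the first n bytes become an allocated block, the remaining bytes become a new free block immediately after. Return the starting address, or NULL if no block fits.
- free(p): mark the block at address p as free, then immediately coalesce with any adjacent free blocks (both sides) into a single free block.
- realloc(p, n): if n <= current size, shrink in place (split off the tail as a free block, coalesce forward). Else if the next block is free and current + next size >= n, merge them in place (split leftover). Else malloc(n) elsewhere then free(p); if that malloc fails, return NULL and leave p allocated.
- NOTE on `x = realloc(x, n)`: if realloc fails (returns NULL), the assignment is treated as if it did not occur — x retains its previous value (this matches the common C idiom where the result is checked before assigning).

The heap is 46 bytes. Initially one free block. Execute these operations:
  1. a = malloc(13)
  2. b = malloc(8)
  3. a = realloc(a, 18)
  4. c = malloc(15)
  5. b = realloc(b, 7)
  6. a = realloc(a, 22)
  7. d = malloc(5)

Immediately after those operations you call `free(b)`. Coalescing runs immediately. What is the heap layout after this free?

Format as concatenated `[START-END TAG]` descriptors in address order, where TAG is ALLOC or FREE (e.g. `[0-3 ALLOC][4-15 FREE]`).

Op 1: a = malloc(13) -> a = 0; heap: [0-12 ALLOC][13-45 FREE]
Op 2: b = malloc(8) -> b = 13; heap: [0-12 ALLOC][13-20 ALLOC][21-45 FREE]
Op 3: a = realloc(a, 18) -> a = 21; heap: [0-12 FREE][13-20 ALLOC][21-38 ALLOC][39-45 FREE]
Op 4: c = malloc(15) -> c = NULL; heap: [0-12 FREE][13-20 ALLOC][21-38 ALLOC][39-45 FREE]
Op 5: b = realloc(b, 7) -> b = 13; heap: [0-12 FREE][13-19 ALLOC][20-20 FREE][21-38 ALLOC][39-45 FREE]
Op 6: a = realloc(a, 22) -> a = 21; heap: [0-12 FREE][13-19 ALLOC][20-20 FREE][21-42 ALLOC][43-45 FREE]
Op 7: d = malloc(5) -> d = 0; heap: [0-4 ALLOC][5-12 FREE][13-19 ALLOC][20-20 FREE][21-42 ALLOC][43-45 FREE]
free(b): b = 13 -> block [13-19 ALLOC]; mark free, coalesce with adjacent free neighbors -> [0-4 ALLOC][5-20 FREE][21-42 ALLOC][43-45 FREE]

Answer: [0-4 ALLOC][5-20 FREE][21-42 ALLOC][43-45 FREE]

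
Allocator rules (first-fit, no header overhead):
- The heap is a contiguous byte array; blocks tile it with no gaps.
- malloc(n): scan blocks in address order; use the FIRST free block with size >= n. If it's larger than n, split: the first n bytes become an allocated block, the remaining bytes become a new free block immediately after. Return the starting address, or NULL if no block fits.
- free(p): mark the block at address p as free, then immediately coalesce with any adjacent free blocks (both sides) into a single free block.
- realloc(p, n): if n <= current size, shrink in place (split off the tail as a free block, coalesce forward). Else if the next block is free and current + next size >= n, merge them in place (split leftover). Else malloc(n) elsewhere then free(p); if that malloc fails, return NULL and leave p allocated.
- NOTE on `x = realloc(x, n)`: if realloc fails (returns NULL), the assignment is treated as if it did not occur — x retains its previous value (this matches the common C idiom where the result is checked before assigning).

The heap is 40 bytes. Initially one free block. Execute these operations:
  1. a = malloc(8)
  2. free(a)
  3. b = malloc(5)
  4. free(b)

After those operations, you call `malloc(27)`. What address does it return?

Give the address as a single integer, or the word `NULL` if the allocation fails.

Op 1: a = malloc(8) -> a = 0; heap: [0-7 ALLOC][8-39 FREE]
Op 2: free(a) -> (freed a); heap: [0-39 FREE]
Op 3: b = malloc(5) -> b = 0; heap: [0-4 ALLOC][5-39 FREE]
Op 4: free(b) -> (freed b); heap: [0-39 FREE]
malloc(27): first-fit scan over [0-39 FREE] -> 0

Answer: 0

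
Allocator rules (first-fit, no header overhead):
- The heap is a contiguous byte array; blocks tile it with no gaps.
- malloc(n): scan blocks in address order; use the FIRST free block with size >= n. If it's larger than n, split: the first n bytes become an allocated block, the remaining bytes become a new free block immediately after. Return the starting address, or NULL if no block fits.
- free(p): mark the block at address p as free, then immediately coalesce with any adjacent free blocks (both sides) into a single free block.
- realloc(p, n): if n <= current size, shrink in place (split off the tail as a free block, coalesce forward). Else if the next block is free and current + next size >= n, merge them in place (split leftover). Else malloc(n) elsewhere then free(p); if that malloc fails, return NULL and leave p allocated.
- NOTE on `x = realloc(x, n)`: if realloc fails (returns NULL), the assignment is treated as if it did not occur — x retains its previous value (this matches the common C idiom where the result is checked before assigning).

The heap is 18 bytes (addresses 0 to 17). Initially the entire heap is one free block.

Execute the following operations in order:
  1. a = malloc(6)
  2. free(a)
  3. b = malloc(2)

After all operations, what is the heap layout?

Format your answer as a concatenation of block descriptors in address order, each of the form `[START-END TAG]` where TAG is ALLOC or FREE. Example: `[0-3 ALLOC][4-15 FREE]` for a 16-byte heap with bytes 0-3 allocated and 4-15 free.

Op 1: a = malloc(6) -> a = 0; heap: [0-5 ALLOC][6-17 FREE]
Op 2: free(a) -> (freed a); heap: [0-17 FREE]
Op 3: b = malloc(2) -> b = 0; heap: [0-1 ALLOC][2-17 FREE]

Answer: [0-1 ALLOC][2-17 FREE]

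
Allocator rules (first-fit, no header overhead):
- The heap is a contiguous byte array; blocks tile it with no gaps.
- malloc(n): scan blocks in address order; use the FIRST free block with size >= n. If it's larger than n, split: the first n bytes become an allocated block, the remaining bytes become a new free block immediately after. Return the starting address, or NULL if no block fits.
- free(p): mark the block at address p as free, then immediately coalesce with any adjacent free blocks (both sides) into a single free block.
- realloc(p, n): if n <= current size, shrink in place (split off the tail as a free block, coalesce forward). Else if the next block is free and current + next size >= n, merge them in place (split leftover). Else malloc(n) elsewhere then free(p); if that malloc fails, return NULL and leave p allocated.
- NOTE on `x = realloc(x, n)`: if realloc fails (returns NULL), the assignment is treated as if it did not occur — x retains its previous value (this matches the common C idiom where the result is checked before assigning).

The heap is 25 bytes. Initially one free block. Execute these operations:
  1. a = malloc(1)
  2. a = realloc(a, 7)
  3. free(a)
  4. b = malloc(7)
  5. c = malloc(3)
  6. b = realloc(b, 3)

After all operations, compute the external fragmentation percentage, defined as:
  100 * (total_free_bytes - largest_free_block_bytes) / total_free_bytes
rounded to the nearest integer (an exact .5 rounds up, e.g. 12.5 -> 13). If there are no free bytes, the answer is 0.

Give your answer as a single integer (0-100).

Answer: 21

Derivation:
Op 1: a = malloc(1) -> a = 0; heap: [0-0 ALLOC][1-24 FREE]
Op 2: a = realloc(a, 7) -> a = 0; heap: [0-6 ALLOC][7-24 FREE]
Op 3: free(a) -> (freed a); heap: [0-24 FREE]
Op 4: b = malloc(7) -> b = 0; heap: [0-6 ALLOC][7-24 FREE]
Op 5: c = malloc(3) -> c = 7; heap: [0-6 ALLOC][7-9 ALLOC][10-24 FREE]
Op 6: b = realloc(b, 3) -> b = 0; heap: [0-2 ALLOC][3-6 FREE][7-9 ALLOC][10-24 FREE]
Free blocks: [4 15] total_free=19 largest=15 -> 100*(19-15)/19 = 400/19 ≈ 21.053 -> rounds to 21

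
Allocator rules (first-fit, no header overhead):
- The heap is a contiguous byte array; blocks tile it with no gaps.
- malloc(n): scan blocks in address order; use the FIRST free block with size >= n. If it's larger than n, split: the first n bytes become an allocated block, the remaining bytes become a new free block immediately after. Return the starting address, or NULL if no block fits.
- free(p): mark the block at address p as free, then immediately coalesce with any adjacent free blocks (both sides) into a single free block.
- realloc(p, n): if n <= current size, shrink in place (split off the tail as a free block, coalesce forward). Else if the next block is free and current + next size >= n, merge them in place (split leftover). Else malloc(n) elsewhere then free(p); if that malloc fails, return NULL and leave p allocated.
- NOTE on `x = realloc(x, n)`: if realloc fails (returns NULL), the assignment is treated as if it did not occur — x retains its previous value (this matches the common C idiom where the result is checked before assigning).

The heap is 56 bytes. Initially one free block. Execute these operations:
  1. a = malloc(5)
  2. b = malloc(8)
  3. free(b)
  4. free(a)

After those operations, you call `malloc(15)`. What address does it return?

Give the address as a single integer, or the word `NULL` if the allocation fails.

Op 1: a = malloc(5) -> a = 0; heap: [0-4 ALLOC][5-55 FREE]
Op 2: b = malloc(8) -> b = 5; heap: [0-4 ALLOC][5-12 ALLOC][13-55 FREE]
Op 3: free(b) -> (freed b); heap: [0-4 ALLOC][5-55 FREE]
Op 4: free(a) -> (freed a); heap: [0-55 FREE]
malloc(15): first-fit scan over [0-55 FREE] -> 0

Answer: 0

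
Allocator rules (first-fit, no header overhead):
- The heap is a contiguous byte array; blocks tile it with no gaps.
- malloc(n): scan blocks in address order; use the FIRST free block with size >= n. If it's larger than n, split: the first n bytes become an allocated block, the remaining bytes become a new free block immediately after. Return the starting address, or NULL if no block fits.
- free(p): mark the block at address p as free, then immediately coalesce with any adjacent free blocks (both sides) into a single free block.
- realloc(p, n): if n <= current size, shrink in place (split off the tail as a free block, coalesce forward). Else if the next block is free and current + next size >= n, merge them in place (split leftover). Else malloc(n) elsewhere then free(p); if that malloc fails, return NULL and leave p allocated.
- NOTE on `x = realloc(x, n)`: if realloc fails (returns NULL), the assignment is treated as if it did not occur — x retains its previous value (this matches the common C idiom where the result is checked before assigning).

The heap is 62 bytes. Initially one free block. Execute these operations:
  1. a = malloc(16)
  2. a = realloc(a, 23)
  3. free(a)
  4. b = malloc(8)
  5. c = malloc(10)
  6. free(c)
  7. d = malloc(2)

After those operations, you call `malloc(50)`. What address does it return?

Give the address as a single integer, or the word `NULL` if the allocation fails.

Answer: 10

Derivation:
Op 1: a = malloc(16) -> a = 0; heap: [0-15 ALLOC][16-61 FREE]
Op 2: a = realloc(a, 23) -> a = 0; heap: [0-22 ALLOC][23-61 FREE]
Op 3: free(a) -> (freed a); heap: [0-61 FREE]
Op 4: b = malloc(8) -> b = 0; heap: [0-7 ALLOC][8-61 FREE]
Op 5: c = malloc(10) -> c = 8; heap: [0-7 ALLOC][8-17 ALLOC][18-61 FREE]
Op 6: free(c) -> (freed c); heap: [0-7 ALLOC][8-61 FREE]
Op 7: d = malloc(2) -> d = 8; heap: [0-7 ALLOC][8-9 ALLOC][10-61 FREE]
malloc(50): first-fit scan over [0-7 ALLOC][8-9 ALLOC][10-61 FREE] -> 10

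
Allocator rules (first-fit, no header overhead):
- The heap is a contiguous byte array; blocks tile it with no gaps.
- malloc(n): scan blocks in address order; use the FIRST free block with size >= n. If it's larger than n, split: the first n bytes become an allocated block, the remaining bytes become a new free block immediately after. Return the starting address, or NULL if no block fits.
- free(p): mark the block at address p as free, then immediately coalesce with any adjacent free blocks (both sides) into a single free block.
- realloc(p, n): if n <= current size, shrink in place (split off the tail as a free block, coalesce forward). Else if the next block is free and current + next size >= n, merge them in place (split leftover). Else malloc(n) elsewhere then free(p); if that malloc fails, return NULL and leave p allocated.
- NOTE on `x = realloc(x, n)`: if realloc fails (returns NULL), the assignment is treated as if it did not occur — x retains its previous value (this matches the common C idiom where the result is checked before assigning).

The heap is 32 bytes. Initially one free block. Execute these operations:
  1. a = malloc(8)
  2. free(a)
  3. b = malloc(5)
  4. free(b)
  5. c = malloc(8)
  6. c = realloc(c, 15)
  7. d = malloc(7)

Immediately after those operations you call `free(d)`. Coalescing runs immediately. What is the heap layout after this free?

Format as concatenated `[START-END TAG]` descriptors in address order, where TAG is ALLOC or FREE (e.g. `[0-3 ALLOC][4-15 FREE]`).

Op 1: a = malloc(8) -> a = 0; heap: [0-7 ALLOC][8-31 FREE]
Op 2: free(a) -> (freed a); heap: [0-31 FREE]
Op 3: b = malloc(5) -> b = 0; heap: [0-4 ALLOC][5-31 FREE]
Op 4: free(b) -> (freed b); heap: [0-31 FREE]
Op 5: c = malloc(8) -> c = 0; heap: [0-7 ALLOC][8-31 FREE]
Op 6: c = realloc(c, 15) -> c = 0; heap: [0-14 ALLOC][15-31 FREE]
Op 7: d = malloc(7) -> d = 15; heap: [0-14 ALLOC][15-21 ALLOC][22-31 FREE]
free(d): d = 15 -> block [15-21 ALLOC]; mark free, coalesce with adjacent free neighbors -> [0-14 ALLOC][15-31 FREE]

Answer: [0-14 ALLOC][15-31 FREE]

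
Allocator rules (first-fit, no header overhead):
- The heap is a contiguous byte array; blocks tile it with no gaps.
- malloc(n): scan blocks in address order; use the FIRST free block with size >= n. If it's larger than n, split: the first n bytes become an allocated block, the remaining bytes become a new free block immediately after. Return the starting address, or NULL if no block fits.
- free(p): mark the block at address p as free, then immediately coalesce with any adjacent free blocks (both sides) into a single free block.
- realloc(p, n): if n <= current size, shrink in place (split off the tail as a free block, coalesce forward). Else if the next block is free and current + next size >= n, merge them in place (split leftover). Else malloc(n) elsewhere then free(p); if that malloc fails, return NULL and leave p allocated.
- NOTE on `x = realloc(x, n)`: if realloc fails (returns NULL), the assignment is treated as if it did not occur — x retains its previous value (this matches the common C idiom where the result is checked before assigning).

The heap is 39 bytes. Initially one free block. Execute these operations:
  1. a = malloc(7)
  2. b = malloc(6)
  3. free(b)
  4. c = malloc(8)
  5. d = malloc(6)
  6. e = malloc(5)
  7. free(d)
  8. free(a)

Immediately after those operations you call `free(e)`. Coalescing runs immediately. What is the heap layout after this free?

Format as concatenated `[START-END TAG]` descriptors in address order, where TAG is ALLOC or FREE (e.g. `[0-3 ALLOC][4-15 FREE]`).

Answer: [0-6 FREE][7-14 ALLOC][15-38 FREE]

Derivation:
Op 1: a = malloc(7) -> a = 0; heap: [0-6 ALLOC][7-38 FREE]
Op 2: b = malloc(6) -> b = 7; heap: [0-6 ALLOC][7-12 ALLOC][13-38 FREE]
Op 3: free(b) -> (freed b); heap: [0-6 ALLOC][7-38 FREE]
Op 4: c = malloc(8) -> c = 7; heap: [0-6 ALLOC][7-14 ALLOC][15-38 FREE]
Op 5: d = malloc(6) -> d = 15; heap: [0-6 ALLOC][7-14 ALLOC][15-20 ALLOC][21-38 FREE]
Op 6: e = malloc(5) -> e = 21; heap: [0-6 ALLOC][7-14 ALLOC][15-20 ALLOC][21-25 ALLOC][26-38 FREE]
Op 7: free(d) -> (freed d); heap: [0-6 ALLOC][7-14 ALLOC][15-20 FREE][21-25 ALLOC][26-38 FREE]
Op 8: free(a) -> (freed a); heap: [0-6 FREE][7-14 ALLOC][15-20 FREE][21-25 ALLOC][26-38 FREE]
free(e): e = 21 -> block [21-25 ALLOC]; mark free, coalesce with adjacent free neighbors -> [0-6 FREE][7-14 ALLOC][15-38 FREE]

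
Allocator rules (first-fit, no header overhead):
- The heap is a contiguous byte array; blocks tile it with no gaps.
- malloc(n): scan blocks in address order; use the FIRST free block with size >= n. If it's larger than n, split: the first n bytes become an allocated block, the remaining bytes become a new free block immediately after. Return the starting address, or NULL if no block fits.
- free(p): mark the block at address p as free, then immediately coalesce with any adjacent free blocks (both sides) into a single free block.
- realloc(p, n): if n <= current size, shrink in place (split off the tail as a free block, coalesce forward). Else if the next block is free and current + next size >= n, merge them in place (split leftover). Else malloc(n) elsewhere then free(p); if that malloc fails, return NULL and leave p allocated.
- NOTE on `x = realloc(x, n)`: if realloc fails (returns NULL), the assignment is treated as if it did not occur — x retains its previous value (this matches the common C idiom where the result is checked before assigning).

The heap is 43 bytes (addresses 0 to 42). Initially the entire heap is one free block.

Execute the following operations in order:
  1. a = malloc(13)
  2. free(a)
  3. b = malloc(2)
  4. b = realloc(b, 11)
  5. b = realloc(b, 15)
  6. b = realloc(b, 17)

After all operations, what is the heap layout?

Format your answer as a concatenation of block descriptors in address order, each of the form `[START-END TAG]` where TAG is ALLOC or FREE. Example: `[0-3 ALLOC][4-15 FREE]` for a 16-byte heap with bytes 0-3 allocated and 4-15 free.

Op 1: a = malloc(13) -> a = 0; heap: [0-12 ALLOC][13-42 FREE]
Op 2: free(a) -> (freed a); heap: [0-42 FREE]
Op 3: b = malloc(2) -> b = 0; heap: [0-1 ALLOC][2-42 FREE]
Op 4: b = realloc(b, 11) -> b = 0; heap: [0-10 ALLOC][11-42 FREE]
Op 5: b = realloc(b, 15) -> b = 0; heap: [0-14 ALLOC][15-42 FREE]
Op 6: b = realloc(b, 17) -> b = 0; heap: [0-16 ALLOC][17-42 FREE]

Answer: [0-16 ALLOC][17-42 FREE]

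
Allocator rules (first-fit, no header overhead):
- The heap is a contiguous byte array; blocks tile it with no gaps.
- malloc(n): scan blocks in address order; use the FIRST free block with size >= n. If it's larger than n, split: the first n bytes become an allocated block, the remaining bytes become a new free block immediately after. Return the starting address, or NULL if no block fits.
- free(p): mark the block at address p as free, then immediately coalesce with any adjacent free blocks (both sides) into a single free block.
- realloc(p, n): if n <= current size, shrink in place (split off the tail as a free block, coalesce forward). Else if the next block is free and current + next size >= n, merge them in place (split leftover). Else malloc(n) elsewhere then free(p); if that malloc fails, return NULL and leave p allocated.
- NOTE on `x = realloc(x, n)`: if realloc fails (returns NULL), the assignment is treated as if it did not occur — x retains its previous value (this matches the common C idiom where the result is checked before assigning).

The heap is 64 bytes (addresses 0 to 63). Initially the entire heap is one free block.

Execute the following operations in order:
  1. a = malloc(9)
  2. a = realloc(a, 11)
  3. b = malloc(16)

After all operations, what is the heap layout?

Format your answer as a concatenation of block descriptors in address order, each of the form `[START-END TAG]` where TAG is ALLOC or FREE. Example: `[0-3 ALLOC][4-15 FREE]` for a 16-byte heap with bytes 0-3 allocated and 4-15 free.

Answer: [0-10 ALLOC][11-26 ALLOC][27-63 FREE]

Derivation:
Op 1: a = malloc(9) -> a = 0; heap: [0-8 ALLOC][9-63 FREE]
Op 2: a = realloc(a, 11) -> a = 0; heap: [0-10 ALLOC][11-63 FREE]
Op 3: b = malloc(16) -> b = 11; heap: [0-10 ALLOC][11-26 ALLOC][27-63 FREE]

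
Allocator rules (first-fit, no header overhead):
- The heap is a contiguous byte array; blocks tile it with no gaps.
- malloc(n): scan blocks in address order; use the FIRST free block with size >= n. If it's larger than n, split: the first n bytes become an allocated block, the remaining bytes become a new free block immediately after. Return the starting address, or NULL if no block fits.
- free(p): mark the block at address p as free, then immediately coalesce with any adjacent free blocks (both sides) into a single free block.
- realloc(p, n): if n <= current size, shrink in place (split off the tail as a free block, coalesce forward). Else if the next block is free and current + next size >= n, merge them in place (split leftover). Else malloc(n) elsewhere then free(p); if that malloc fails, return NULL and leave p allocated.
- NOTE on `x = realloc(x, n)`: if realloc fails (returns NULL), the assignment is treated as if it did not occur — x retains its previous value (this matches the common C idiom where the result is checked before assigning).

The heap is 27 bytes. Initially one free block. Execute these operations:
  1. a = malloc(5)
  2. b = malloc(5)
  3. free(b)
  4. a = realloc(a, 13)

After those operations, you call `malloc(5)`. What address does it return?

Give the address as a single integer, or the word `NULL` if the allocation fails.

Answer: 13

Derivation:
Op 1: a = malloc(5) -> a = 0; heap: [0-4 ALLOC][5-26 FREE]
Op 2: b = malloc(5) -> b = 5; heap: [0-4 ALLOC][5-9 ALLOC][10-26 FREE]
Op 3: free(b) -> (freed b); heap: [0-4 ALLOC][5-26 FREE]
Op 4: a = realloc(a, 13) -> a = 0; heap: [0-12 ALLOC][13-26 FREE]
malloc(5): first-fit scan over [0-12 ALLOC][13-26 FREE] -> 13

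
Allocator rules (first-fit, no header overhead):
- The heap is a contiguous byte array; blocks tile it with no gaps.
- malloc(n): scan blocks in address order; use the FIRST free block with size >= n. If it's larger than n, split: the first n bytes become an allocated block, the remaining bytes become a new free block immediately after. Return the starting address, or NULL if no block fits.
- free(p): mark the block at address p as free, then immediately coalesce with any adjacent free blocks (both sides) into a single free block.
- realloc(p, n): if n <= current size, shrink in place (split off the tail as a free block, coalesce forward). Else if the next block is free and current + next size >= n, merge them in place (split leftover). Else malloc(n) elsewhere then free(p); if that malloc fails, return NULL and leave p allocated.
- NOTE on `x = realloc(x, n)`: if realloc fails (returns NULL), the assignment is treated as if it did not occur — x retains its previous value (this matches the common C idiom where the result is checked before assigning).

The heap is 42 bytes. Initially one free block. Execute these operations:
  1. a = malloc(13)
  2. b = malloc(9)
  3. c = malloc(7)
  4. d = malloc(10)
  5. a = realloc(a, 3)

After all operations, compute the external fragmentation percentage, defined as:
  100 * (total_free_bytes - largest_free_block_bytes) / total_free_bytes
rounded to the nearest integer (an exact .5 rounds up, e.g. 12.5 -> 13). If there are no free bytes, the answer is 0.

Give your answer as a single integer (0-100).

Op 1: a = malloc(13) -> a = 0; heap: [0-12 ALLOC][13-41 FREE]
Op 2: b = malloc(9) -> b = 13; heap: [0-12 ALLOC][13-21 ALLOC][22-41 FREE]
Op 3: c = malloc(7) -> c = 22; heap: [0-12 ALLOC][13-21 ALLOC][22-28 ALLOC][29-41 FREE]
Op 4: d = malloc(10) -> d = 29; heap: [0-12 ALLOC][13-21 ALLOC][22-28 ALLOC][29-38 ALLOC][39-41 FREE]
Op 5: a = realloc(a, 3) -> a = 0; heap: [0-2 ALLOC][3-12 FREE][13-21 ALLOC][22-28 ALLOC][29-38 ALLOC][39-41 FREE]
Free blocks: [10 3] total_free=13 largest=10 -> 100*(13-10)/13 = 300/13 ≈ 23.077 -> rounds to 23

Answer: 23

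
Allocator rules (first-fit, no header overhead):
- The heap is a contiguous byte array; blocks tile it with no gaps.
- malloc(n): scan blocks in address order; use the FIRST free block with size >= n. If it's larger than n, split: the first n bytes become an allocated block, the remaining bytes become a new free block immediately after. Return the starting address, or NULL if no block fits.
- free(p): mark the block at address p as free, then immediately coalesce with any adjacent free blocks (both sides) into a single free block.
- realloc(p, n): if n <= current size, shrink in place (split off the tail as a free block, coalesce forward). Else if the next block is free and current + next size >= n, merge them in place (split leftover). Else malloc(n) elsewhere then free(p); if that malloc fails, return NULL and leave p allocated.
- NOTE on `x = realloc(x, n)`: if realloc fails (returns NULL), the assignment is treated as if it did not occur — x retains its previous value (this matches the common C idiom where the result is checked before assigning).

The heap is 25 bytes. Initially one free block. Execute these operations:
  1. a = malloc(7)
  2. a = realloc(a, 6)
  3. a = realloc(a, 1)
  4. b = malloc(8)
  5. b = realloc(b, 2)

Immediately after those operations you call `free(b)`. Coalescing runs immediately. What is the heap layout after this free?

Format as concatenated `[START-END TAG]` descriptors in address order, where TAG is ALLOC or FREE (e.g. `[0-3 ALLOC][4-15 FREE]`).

Op 1: a = malloc(7) -> a = 0; heap: [0-6 ALLOC][7-24 FREE]
Op 2: a = realloc(a, 6) -> a = 0; heap: [0-5 ALLOC][6-24 FREE]
Op 3: a = realloc(a, 1) -> a = 0; heap: [0-0 ALLOC][1-24 FREE]
Op 4: b = malloc(8) -> b = 1; heap: [0-0 ALLOC][1-8 ALLOC][9-24 FREE]
Op 5: b = realloc(b, 2) -> b = 1; heap: [0-0 ALLOC][1-2 ALLOC][3-24 FREE]
free(b): b = 1 -> block [1-2 ALLOC]; mark free, coalesce with adjacent free neighbors -> [0-0 ALLOC][1-24 FREE]

Answer: [0-0 ALLOC][1-24 FREE]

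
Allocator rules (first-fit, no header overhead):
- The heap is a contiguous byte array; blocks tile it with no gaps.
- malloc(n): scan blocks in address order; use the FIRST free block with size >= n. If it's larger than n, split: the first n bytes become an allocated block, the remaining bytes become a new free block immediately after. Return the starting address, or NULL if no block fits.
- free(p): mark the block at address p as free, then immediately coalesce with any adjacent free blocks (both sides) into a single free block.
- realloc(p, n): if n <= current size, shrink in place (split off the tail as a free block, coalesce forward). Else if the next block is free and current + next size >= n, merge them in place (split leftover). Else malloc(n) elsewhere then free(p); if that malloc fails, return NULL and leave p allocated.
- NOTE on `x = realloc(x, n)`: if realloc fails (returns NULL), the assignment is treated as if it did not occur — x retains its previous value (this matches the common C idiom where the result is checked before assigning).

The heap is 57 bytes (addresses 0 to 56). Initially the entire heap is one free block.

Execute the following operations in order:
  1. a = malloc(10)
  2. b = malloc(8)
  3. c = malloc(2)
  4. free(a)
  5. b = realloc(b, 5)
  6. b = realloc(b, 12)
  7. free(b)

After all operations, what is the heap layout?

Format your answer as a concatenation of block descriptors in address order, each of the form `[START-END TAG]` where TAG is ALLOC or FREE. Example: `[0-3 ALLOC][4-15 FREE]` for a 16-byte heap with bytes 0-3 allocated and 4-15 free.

Op 1: a = malloc(10) -> a = 0; heap: [0-9 ALLOC][10-56 FREE]
Op 2: b = malloc(8) -> b = 10; heap: [0-9 ALLOC][10-17 ALLOC][18-56 FREE]
Op 3: c = malloc(2) -> c = 18; heap: [0-9 ALLOC][10-17 ALLOC][18-19 ALLOC][20-56 FREE]
Op 4: free(a) -> (freed a); heap: [0-9 FREE][10-17 ALLOC][18-19 ALLOC][20-56 FREE]
Op 5: b = realloc(b, 5) -> b = 10; heap: [0-9 FREE][10-14 ALLOC][15-17 FREE][18-19 ALLOC][20-56 FREE]
Op 6: b = realloc(b, 12) -> b = 20; heap: [0-17 FREE][18-19 ALLOC][20-31 ALLOC][32-56 FREE]
Op 7: free(b) -> (freed b); heap: [0-17 FREE][18-19 ALLOC][20-56 FREE]

Answer: [0-17 FREE][18-19 ALLOC][20-56 FREE]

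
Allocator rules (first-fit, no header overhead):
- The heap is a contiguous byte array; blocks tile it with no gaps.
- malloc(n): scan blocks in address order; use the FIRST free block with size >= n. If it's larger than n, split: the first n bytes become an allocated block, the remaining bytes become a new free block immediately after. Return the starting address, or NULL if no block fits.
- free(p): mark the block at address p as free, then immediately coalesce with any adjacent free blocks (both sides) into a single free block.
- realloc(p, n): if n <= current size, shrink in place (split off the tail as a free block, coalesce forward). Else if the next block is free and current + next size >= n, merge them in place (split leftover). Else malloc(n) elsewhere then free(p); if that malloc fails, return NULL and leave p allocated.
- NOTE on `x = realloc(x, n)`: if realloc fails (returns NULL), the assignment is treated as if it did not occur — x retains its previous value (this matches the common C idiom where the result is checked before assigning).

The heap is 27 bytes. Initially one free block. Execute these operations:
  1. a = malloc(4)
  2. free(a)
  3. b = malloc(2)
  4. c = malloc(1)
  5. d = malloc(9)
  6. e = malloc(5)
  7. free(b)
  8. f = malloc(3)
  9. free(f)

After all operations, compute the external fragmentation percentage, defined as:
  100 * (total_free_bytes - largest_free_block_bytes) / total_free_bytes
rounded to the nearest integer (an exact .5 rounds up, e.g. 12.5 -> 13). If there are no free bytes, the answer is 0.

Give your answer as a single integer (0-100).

Answer: 17

Derivation:
Op 1: a = malloc(4) -> a = 0; heap: [0-3 ALLOC][4-26 FREE]
Op 2: free(a) -> (freed a); heap: [0-26 FREE]
Op 3: b = malloc(2) -> b = 0; heap: [0-1 ALLOC][2-26 FREE]
Op 4: c = malloc(1) -> c = 2; heap: [0-1 ALLOC][2-2 ALLOC][3-26 FREE]
Op 5: d = malloc(9) -> d = 3; heap: [0-1 ALLOC][2-2 ALLOC][3-11 ALLOC][12-26 FREE]
Op 6: e = malloc(5) -> e = 12; heap: [0-1 ALLOC][2-2 ALLOC][3-11 ALLOC][12-16 ALLOC][17-26 FREE]
Op 7: free(b) -> (freed b); heap: [0-1 FREE][2-2 ALLOC][3-11 ALLOC][12-16 ALLOC][17-26 FREE]
Op 8: f = malloc(3) -> f = 17; heap: [0-1 FREE][2-2 ALLOC][3-11 ALLOC][12-16 ALLOC][17-19 ALLOC][20-26 FREE]
Op 9: free(f) -> (freed f); heap: [0-1 FREE][2-2 ALLOC][3-11 ALLOC][12-16 ALLOC][17-26 FREE]
Free blocks: [2 10] total_free=12 largest=10 -> 100*(12-10)/12 = 200/12 ≈ 16.667 -> rounds to 17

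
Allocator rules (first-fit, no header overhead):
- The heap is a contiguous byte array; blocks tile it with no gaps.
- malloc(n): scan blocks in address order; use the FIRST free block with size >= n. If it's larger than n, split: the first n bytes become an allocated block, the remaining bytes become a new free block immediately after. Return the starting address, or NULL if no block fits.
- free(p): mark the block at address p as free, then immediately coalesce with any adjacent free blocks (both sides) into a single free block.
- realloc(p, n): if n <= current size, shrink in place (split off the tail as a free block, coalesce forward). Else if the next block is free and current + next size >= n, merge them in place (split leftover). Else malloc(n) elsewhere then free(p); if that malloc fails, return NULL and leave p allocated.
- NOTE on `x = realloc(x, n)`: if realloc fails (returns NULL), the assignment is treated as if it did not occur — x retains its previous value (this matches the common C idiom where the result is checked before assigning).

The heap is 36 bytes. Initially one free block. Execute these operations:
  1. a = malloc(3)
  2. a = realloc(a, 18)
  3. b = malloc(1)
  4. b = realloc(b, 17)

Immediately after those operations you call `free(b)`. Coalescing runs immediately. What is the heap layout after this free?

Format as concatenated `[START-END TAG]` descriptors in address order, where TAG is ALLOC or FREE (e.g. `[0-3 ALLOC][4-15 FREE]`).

Answer: [0-17 ALLOC][18-35 FREE]

Derivation:
Op 1: a = malloc(3) -> a = 0; heap: [0-2 ALLOC][3-35 FREE]
Op 2: a = realloc(a, 18) -> a = 0; heap: [0-17 ALLOC][18-35 FREE]
Op 3: b = malloc(1) -> b = 18; heap: [0-17 ALLOC][18-18 ALLOC][19-35 FREE]
Op 4: b = realloc(b, 17) -> b = 18; heap: [0-17 ALLOC][18-34 ALLOC][35-35 FREE]
free(b): b = 18 -> block [18-34 ALLOC]; mark free, coalesce with adjacent free neighbors -> [0-17 ALLOC][18-35 FREE]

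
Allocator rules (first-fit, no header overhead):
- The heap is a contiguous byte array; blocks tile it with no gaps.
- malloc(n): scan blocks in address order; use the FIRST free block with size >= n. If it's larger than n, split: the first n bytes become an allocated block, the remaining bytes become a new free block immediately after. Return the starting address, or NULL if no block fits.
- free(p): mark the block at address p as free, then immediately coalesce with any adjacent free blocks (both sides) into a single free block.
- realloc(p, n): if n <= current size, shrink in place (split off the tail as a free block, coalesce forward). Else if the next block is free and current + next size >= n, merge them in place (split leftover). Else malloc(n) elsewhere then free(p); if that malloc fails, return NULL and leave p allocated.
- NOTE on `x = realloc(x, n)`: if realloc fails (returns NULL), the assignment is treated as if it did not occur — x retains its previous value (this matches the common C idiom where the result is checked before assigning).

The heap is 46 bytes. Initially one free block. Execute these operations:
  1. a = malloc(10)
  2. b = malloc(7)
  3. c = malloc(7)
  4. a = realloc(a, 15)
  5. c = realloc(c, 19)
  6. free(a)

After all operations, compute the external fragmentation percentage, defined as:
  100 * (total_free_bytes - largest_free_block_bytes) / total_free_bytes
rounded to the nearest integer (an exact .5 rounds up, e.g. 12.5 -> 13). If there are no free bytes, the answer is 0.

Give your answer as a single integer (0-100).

Answer: 31

Derivation:
Op 1: a = malloc(10) -> a = 0; heap: [0-9 ALLOC][10-45 FREE]
Op 2: b = malloc(7) -> b = 10; heap: [0-9 ALLOC][10-16 ALLOC][17-45 FREE]
Op 3: c = malloc(7) -> c = 17; heap: [0-9 ALLOC][10-16 ALLOC][17-23 ALLOC][24-45 FREE]
Op 4: a = realloc(a, 15) -> a = 24; heap: [0-9 FREE][10-16 ALLOC][17-23 ALLOC][24-38 ALLOC][39-45 FREE]
Op 5: c = realloc(c, 19) -> NULL (c unchanged); heap: [0-9 FREE][10-16 ALLOC][17-23 ALLOC][24-38 ALLOC][39-45 FREE]
Op 6: free(a) -> (freed a); heap: [0-9 FREE][10-16 ALLOC][17-23 ALLOC][24-45 FREE]
Free blocks: [10 22] total_free=32 largest=22 -> 100*(32-22)/32 = 1000/32 = 31.25 -> rounds to 31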